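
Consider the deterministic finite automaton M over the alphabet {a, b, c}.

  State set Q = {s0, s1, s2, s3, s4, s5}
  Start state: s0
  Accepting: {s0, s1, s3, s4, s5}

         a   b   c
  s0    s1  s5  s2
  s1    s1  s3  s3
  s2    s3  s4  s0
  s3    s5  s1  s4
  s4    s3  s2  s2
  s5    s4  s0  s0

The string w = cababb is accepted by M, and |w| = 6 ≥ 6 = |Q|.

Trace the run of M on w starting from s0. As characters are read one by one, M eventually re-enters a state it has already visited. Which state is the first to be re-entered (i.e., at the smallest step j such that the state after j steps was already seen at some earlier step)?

Run of M on w = c a b a b b:
  step 0: s0  (start)
  step 1: s2  (read c: s0→s2)
  step 2: s3  (read a: s2→s3)
  step 3: s1  (read b: s3→s1)
  step 4: s1  (read a: s1→s1)   ← first repeat (s1 seen earlier)
  step 5: s3  (read b: s1→s3)
  step 6: s1  (read b: s3→s1)

The earliest repeat is at step j = 4: M is in s1, which it already visited at step i = 3.
The DFA has 6 states, so the proof of the pumping lemma guarantees a repeated state among the first 6+1 visited; the segment between the two visits is the pumpable y.

s1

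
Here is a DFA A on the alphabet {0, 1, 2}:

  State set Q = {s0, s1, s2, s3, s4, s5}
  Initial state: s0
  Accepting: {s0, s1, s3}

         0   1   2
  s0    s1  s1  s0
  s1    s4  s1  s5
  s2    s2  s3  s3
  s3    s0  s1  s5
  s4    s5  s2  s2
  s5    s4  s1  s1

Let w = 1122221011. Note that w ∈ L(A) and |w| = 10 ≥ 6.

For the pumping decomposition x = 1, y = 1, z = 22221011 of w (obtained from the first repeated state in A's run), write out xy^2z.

xy^2z = 1·1·1·22221011 = 11122221011.
Reading y = 1 takes A from s1 back to s1, so after x·y·y the machine is still in s1, and z then leads to the accepting state s3. Hence 11122221011 ∈ L(A).

11122221011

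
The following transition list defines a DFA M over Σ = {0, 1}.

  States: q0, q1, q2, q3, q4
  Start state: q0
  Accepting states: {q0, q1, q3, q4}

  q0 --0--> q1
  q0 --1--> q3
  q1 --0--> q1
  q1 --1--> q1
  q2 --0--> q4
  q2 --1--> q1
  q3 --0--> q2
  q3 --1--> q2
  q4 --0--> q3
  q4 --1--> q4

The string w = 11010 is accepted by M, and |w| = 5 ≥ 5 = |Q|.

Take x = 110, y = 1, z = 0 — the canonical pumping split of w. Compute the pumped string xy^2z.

xy^2z = 110·1·1·0 = 110110.
Reading y = 1 takes M from q4 back to q4, so after x·y·y the machine is still in q4, and z then leads to the accepting state q3. Hence 110110 ∈ L(M).

110110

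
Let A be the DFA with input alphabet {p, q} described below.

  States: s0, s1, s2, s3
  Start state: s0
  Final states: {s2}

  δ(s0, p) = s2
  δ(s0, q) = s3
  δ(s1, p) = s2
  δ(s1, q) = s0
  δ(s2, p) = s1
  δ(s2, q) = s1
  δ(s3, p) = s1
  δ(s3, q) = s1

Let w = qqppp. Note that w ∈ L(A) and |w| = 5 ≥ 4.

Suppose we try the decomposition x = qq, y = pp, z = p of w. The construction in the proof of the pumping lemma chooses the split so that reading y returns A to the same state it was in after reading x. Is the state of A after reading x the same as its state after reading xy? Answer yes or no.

yes

Run of A on the first 4 characters of w = q q p p:
  step 0: s0  (start)
  step 1: s3  (read q: s0→s3)
  step 2: s1  (read q: s3→s1)
  step 3: s2  (read p: s1→s2)
  step 4: s1  (read p: s2→s1)

After x (step 2): s1. After xy (step 4): s1.
They match, so y = pp drives A around a cycle from s1 back to itself; pumping y any number of times keeps A in s1 before reading z, and xyⁱz ∈ L(A) for every i ≥ 0.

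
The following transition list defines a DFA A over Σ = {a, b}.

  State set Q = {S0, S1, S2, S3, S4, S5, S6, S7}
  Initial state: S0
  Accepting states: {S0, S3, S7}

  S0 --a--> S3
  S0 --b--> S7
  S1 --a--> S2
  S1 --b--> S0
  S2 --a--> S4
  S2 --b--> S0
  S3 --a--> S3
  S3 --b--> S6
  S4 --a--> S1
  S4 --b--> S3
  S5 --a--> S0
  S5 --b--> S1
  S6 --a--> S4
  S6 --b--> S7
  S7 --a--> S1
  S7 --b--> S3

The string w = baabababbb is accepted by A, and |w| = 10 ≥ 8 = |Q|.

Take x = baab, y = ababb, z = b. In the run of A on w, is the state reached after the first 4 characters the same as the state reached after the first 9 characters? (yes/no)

Run of A on the first 9 characters of w = b a a b a b a b b:
  step 0: S0  (start)
  step 1: S7  (read b: S0→S7)
  step 2: S1  (read a: S7→S1)
  step 3: S2  (read a: S1→S2)
  step 4: S0  (read b: S2→S0)
  step 5: S3  (read a: S0→S3)
  step 6: S6  (read b: S3→S6)
  step 7: S4  (read a: S6→S4)
  step 8: S3  (read b: S4→S3)
  step 9: S6  (read b: S3→S6)

After x (step 4): S0. After xy (step 9): S6.
They differ (S0 ≠ S6), so y is not a cycle from the state after x; this split is not the one the pumping-lemma construction produces, and pumping y need not keep the string in L(A).

no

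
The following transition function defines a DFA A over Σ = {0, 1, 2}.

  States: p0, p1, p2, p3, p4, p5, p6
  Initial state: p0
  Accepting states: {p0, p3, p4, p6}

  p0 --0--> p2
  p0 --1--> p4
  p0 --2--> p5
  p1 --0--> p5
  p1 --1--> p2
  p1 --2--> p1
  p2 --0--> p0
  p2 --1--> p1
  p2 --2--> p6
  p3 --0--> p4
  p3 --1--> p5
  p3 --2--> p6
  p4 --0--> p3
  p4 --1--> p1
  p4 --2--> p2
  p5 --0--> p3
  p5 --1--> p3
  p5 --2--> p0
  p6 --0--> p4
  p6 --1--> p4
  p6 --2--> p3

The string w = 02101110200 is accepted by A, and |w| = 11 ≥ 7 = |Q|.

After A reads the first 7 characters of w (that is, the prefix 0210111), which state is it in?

p5

State sequence: p0 -0-> p2 -2-> p6 -1-> p4 -0-> p3 -1-> p5 -1-> p3 -1-> p5

After reading 7 characters, A is in state p5.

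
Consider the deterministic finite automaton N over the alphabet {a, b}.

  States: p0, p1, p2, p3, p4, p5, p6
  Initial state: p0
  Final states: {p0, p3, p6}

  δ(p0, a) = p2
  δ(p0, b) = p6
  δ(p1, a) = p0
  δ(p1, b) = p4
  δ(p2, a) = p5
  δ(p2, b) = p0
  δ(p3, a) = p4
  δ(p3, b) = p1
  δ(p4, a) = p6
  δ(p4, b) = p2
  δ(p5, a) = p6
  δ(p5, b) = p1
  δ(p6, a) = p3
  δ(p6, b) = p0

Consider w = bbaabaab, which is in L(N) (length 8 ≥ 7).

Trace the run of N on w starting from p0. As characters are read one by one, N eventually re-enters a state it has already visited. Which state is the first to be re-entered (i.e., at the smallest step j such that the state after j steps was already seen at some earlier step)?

State sequence: p0 -b-> p6 -b-> p0 -a-> p2 -a-> p5 -b-> p1 -a-> p0 -a-> p2 -b-> p0
First repeat at step 2: p0 was already visited.

The earliest repeat is at step j = 2: N is in p0, which it already visited at step i = 0.
Pumping length from the standard proof: p = 7 (the number of states). The repeated state found above gives |xy| = j ≤ 7 and |y| = j − i ≥ 1.

p0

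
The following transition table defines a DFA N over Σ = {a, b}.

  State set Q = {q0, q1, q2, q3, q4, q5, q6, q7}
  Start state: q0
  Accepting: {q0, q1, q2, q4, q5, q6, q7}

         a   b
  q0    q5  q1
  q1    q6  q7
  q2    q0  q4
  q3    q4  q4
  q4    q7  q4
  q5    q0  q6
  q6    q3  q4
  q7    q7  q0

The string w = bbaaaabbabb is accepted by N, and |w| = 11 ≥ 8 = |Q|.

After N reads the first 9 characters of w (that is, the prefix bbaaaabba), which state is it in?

Run of N on the first 9 characters of w = b b a a a a b b a:
  step 0: q0  (start)
  step 1: q1  (read b: q0→q1)
  step 2: q7  (read b: q1→q7)
  step 3: q7  (read a: q7→q7)
  step 4: q7  (read a: q7→q7)
  step 5: q7  (read a: q7→q7)
  step 6: q7  (read a: q7→q7)
  step 7: q0  (read b: q7→q0)
  step 8: q1  (read b: q0→q1)
  step 9: q6  (read a: q1→q6)

After reading 9 characters, N is in state q6.
(This kind of state-tracing is the core of the pumping-lemma construction: with 8 states, pigeonhole forces a repeat within the first 8 steps.)

q6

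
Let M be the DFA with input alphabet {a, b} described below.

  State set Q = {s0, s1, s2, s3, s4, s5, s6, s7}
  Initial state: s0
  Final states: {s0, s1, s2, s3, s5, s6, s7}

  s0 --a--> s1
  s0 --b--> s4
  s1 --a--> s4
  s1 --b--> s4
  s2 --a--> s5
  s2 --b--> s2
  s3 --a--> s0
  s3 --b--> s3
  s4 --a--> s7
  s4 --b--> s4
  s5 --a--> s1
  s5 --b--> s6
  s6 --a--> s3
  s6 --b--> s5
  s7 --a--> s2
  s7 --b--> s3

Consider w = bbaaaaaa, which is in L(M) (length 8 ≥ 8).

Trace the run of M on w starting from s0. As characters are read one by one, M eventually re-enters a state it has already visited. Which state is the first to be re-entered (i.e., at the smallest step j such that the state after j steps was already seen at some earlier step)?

State sequence: s0 -b-> s4 -b-> s4 -a-> s7 -a-> s2 -a-> s5 -a-> s1 -a-> s4 -a-> s7
First repeat at step 2: s4 was already visited.

The earliest repeat is at step j = 2: M is in s4, which it already visited at step i = 1.
The DFA has 8 states, so the proof of the pumping lemma guarantees a repeated state among the first 8+1 visited; the segment between the two visits is the pumpable y.

s4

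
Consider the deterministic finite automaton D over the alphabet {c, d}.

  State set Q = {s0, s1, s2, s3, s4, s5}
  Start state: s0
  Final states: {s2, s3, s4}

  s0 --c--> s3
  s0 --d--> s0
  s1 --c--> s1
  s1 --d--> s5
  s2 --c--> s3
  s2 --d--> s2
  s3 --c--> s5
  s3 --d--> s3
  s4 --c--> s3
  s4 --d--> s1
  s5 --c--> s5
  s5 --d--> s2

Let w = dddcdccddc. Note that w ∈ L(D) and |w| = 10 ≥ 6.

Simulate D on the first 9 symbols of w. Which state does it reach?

s2

Run of D on the first 9 characters of w = d d d c d c c d d:
  step 0: s0  (start)
  step 1: s0  (read d: s0→s0)
  step 2: s0  (read d: s0→s0)
  step 3: s0  (read d: s0→s0)
  step 4: s3  (read c: s0→s3)
  step 5: s3  (read d: s3→s3)
  step 6: s5  (read c: s3→s5)
  step 7: s5  (read c: s5→s5)
  step 8: s2  (read d: s5→s2)
  step 9: s2  (read d: s2→s2)

After reading 9 characters, D is in state s2.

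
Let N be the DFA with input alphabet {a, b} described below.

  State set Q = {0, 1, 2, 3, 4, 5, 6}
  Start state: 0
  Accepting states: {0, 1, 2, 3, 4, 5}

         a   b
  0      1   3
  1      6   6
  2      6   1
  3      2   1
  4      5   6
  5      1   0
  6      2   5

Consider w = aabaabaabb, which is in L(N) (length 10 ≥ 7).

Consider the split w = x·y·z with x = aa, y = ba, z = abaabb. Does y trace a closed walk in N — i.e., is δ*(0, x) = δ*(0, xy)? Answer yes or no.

Run of N on the first 4 characters of w = a a b a:
  step 0: 0  (start)
  step 1: 1  (read a: 0→1)
  step 2: 6  (read a: 1→6)
  step 3: 5  (read b: 6→5)
  step 4: 1  (read a: 5→1)

After x (step 2): 6. After xy (step 4): 1.
They differ (6 ≠ 1), so y is not a cycle from the state after x; this split is not the one the pumping-lemma construction produces, and pumping y need not keep the string in L(N).

no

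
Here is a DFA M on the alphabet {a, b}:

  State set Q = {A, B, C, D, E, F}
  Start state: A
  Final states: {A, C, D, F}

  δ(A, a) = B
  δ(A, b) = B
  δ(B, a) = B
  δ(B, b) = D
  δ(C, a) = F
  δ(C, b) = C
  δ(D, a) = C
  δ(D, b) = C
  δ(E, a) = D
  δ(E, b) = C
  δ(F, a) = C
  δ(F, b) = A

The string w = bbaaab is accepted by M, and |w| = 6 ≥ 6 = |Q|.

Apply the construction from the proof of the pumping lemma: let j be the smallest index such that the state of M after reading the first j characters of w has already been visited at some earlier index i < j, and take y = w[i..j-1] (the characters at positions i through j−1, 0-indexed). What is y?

aa

Run of M on w = b b a a a b:
  step 0: A  (start)
  step 1: B  (read b: A→B)
  step 2: D  (read b: B→D)
  step 3: C  (read a: D→C)
  step 4: F  (read a: C→F)
  step 5: C  (read a: F→C)   ← first repeat (C seen earlier)
  step 6: C  (read b: C→C)

So i = 3, j = 5, giving x = w[0:3] = bba, y = w[3:5] = aa, z = w[5:6] = b.
Check: |xy| = 5 ≤ 6 and |y| = 2 ≥ 1. Reading y takes M from C back to C, so every xyⁱz is accepted.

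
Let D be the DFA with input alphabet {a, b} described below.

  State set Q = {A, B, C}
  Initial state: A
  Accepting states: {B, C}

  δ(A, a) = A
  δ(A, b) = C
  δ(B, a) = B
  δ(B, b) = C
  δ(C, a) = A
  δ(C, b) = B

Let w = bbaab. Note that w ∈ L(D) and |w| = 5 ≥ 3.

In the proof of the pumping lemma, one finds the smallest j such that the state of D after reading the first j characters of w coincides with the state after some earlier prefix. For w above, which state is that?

Run of D on w = b b a a b:
  step 0: A  (start)
  step 1: C  (read b: A→C)
  step 2: B  (read b: C→B)
  step 3: B  (read a: B→B)   ← first repeat (B seen earlier)
  step 4: B  (read a: B→B)
  step 5: C  (read b: B→C)

The earliest repeat is at step j = 3: D is in B, which it already visited at step i = 2.
Pumping length from the standard proof: p = 3 (the number of states). The repeated state found above gives |xy| = j ≤ 3 and |y| = j − i ≥ 1.

B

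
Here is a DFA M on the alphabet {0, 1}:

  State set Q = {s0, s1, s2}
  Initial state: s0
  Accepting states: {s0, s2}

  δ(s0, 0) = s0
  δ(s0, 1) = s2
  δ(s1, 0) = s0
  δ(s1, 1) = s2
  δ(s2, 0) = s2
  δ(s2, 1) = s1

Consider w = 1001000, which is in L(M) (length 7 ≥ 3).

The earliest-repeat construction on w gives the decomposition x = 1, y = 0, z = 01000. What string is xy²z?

xy^2z = 1·0·0·01000 = 10001000.
Reading y = 0 takes M from s2 back to s2, so after x·y·y the machine is still in s2, and z then leads to the accepting state s0. Hence 10001000 ∈ L(M).

10001000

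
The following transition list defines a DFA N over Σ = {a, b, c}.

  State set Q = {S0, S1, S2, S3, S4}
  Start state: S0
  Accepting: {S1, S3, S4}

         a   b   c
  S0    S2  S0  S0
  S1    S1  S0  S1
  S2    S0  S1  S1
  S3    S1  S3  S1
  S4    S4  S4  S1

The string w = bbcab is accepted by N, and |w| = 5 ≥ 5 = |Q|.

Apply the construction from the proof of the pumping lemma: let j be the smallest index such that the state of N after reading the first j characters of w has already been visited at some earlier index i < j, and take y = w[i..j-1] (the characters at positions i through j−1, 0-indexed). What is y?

Run of N on w = b b c a b:
  step 0: S0  (start)
  step 1: S0  (read b: S0→S0)   ← first repeat (S0 seen earlier)
  step 2: S0  (read b: S0→S0)
  step 3: S0  (read c: S0→S0)
  step 4: S2  (read a: S0→S2)
  step 5: S1  (read b: S2→S1)

So i = 0, j = 1, giving x = w[0:0] = ε, y = w[0:1] = b, z = w[1:5] = bcab.
Check: |xy| = 1 ≤ 5 and |y| = 1 ≥ 1. Reading y takes N from S0 back to S0, so every xyⁱz is accepted.

b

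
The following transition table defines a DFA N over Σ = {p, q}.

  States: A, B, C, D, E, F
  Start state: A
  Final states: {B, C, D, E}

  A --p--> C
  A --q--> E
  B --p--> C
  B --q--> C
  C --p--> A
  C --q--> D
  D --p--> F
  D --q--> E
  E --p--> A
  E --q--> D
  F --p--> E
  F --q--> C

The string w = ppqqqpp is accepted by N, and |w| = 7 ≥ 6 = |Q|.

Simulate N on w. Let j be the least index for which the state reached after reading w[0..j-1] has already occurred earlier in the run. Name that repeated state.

Run of N on w = p p q q q p p:
  step 0: A  (start)
  step 1: C  (read p: A→C)
  step 2: A  (read p: C→A)   ← first repeat (A seen earlier)
  step 3: E  (read q: A→E)
  step 4: D  (read q: E→D)
  step 5: E  (read q: D→E)
  step 6: A  (read p: E→A)
  step 7: C  (read p: A→C)

The earliest repeat is at step j = 2: N is in A, which it already visited at step i = 0.
Pumping length from the standard proof: p = 6 (the number of states). The repeated state found above gives |xy| = j ≤ 6 and |y| = j − i ≥ 1.

A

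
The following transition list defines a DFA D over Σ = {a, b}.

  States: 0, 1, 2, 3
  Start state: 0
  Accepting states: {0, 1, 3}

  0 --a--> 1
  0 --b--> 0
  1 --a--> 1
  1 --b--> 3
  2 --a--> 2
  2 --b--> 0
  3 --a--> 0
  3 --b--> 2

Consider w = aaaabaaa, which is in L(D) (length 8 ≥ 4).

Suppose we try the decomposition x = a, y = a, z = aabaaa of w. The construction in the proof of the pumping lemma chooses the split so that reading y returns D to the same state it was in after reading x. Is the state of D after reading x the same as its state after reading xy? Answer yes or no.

yes

Run of D on the first 2 characters of w = a a:
  step 0: 0  (start)
  step 1: 1  (read a: 0→1)
  step 2: 1  (read a: 1→1)

After x (step 1): 1. After xy (step 2): 1.
They match, so y = a drives D around a cycle from 1 back to itself; pumping y any number of times keeps D in 1 before reading z, and xyⁱz ∈ L(D) for every i ≥ 0.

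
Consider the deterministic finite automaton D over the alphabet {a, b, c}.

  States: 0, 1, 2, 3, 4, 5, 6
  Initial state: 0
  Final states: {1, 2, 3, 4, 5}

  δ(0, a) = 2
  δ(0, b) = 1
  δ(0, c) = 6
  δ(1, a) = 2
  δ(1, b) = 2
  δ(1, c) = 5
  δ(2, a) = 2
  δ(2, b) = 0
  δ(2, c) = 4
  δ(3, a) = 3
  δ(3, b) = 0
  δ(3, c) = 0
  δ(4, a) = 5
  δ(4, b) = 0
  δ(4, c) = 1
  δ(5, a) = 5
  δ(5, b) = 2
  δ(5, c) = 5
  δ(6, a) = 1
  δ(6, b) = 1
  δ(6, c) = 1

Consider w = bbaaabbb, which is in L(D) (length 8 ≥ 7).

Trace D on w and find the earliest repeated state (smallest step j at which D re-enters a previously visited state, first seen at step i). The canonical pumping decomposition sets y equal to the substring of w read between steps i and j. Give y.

State sequence: 0 -b-> 1 -b-> 2 -a-> 2 -a-> 2 -a-> 2 -b-> 0 -b-> 1 -b-> 2
First repeat at step 3: 2 was already visited.

So i = 2, j = 3, giving x = w[0:2] = bb, y = w[2:3] = a, z = w[3:8] = aabbb.
Check: |xy| = 3 ≤ 7 and |y| = 1 ≥ 1. Reading y takes D from 2 back to 2, so every xyⁱz is accepted.

a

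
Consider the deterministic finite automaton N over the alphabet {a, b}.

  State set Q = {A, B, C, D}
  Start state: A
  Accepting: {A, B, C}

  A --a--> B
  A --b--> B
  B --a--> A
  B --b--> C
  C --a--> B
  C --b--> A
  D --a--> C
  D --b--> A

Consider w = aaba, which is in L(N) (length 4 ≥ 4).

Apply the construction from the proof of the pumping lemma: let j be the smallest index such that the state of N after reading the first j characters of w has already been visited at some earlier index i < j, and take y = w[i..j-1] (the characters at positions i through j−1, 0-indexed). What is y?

State sequence: A -a-> B -a-> A -b-> B -a-> A
First repeat at step 2: A was already visited.

So i = 0, j = 2, giving x = w[0:0] = ε, y = w[0:2] = aa, z = w[2:4] = ba.
Check: |xy| = 2 ≤ 4 and |y| = 2 ≥ 1. Reading y takes N from A back to A, so every xyⁱz is accepted.

aa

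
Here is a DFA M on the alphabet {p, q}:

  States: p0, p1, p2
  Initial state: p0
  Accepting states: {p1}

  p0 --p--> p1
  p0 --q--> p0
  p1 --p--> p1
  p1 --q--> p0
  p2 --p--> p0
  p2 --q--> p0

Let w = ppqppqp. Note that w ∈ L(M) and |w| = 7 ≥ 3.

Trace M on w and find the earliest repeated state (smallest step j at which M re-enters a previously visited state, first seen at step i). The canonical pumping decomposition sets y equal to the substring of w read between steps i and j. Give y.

p

Run of M on w = p p q p p q p:
  step 0: p0  (start)
  step 1: p1  (read p: p0→p1)
  step 2: p1  (read p: p1→p1)   ← first repeat (p1 seen earlier)
  step 3: p0  (read q: p1→p0)
  step 4: p1  (read p: p0→p1)
  step 5: p1  (read p: p1→p1)
  step 6: p0  (read q: p1→p0)
  step 7: p1  (read p: p0→p1)

So i = 1, j = 2, giving x = w[0:1] = p, y = w[1:2] = p, z = w[2:7] = qppqp.
Check: |xy| = 2 ≤ 3 and |y| = 1 ≥ 1. Reading y takes M from p1 back to p1, so every xyⁱz is accepted.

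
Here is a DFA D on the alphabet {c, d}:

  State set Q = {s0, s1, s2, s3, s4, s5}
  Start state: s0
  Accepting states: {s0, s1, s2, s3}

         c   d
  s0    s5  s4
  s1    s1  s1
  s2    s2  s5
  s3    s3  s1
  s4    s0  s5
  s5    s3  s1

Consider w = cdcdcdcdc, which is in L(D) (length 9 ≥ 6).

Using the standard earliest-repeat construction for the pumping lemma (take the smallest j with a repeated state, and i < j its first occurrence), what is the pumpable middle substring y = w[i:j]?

State sequence: s0 -c-> s5 -d-> s1 -c-> s1 -d-> s1 -c-> s1 -d-> s1 -c-> s1 -d-> s1 -c-> s1
First repeat at step 3: s1 was already visited.

So i = 2, j = 3, giving x = w[0:2] = cd, y = w[2:3] = c, z = w[3:9] = dcdcdc.
Check: |xy| = 3 ≤ 6 and |y| = 1 ≥ 1. Reading y takes D from s1 back to s1, so every xyⁱz is accepted.

c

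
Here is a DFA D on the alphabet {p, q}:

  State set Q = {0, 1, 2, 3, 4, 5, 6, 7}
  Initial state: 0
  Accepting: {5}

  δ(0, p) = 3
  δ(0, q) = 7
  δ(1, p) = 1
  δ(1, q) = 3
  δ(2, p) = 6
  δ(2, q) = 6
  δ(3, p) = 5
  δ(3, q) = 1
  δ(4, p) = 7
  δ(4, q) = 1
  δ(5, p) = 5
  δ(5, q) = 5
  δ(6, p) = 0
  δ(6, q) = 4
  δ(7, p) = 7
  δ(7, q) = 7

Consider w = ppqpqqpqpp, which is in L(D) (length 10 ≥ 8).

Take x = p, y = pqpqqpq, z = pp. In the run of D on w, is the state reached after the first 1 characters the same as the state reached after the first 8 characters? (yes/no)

Run of D on the first 8 characters of w = p p q p q q p q:
  step 0: 0  (start)
  step 1: 3  (read p: 0→3)
  step 2: 5  (read p: 3→5)
  step 3: 5  (read q: 5→5)
  step 4: 5  (read p: 5→5)
  step 5: 5  (read q: 5→5)
  step 6: 5  (read q: 5→5)
  step 7: 5  (read p: 5→5)
  step 8: 5  (read q: 5→5)

After x (step 1): 3. After xy (step 8): 5.
They differ (3 ≠ 5), so y is not a cycle from the state after x; this split is not the one the pumping-lemma construction produces, and pumping y need not keep the string in L(D).

no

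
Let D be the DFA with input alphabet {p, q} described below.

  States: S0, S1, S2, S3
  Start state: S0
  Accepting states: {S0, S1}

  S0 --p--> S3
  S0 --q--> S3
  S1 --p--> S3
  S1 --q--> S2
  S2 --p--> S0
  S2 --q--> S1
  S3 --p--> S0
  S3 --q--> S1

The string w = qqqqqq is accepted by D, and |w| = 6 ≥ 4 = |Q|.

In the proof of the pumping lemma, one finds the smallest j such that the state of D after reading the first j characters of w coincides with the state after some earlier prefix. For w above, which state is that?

State sequence: S0 -q-> S3 -q-> S1 -q-> S2 -q-> S1 -q-> S2 -q-> S1
First repeat at step 4: S1 was already visited.

The earliest repeat is at step j = 4: D is in S1, which it already visited at step i = 2.
The DFA has 4 states, so the proof of the pumping lemma guarantees a repeated state among the first 4+1 visited; the segment between the two visits is the pumpable y.

S1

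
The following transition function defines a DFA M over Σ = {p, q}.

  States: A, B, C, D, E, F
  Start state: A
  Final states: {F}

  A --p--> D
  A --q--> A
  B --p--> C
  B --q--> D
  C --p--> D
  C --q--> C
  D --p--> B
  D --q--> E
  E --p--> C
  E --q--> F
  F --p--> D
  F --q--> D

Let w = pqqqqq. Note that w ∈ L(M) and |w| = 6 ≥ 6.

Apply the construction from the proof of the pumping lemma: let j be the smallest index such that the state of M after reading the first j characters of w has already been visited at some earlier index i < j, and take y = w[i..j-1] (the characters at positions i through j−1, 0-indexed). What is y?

qqq

Run of M on w = p q q q q q:
  step 0: A  (start)
  step 1: D  (read p: A→D)
  step 2: E  (read q: D→E)
  step 3: F  (read q: E→F)
  step 4: D  (read q: F→D)   ← first repeat (D seen earlier)
  step 5: E  (read q: D→E)
  step 6: F  (read q: E→F)

So i = 1, j = 4, giving x = w[0:1] = p, y = w[1:4] = qqq, z = w[4:6] = qq.
Check: |xy| = 4 ≤ 6 and |y| = 3 ≥ 1. Reading y takes M from D back to D, so every xyⁱz is accepted.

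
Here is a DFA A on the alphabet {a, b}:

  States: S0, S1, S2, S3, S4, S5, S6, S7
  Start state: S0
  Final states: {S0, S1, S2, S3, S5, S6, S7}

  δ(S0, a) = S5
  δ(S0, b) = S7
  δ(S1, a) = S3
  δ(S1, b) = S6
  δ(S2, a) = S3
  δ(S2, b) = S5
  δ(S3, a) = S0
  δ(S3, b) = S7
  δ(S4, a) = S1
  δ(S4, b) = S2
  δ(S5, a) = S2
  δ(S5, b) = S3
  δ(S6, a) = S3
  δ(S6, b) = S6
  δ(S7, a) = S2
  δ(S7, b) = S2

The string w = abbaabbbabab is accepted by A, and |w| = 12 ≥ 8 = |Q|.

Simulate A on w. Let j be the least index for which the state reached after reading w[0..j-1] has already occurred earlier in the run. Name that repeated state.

S3

Run of A on w = a b b a a b b b a b a b:
  step 0: S0  (start)
  step 1: S5  (read a: S0→S5)
  step 2: S3  (read b: S5→S3)
  step 3: S7  (read b: S3→S7)
  step 4: S2  (read a: S7→S2)
  step 5: S3  (read a: S2→S3)   ← first repeat (S3 seen earlier)
  step 6: S7  (read b: S3→S7)
  step 7: S2  (read b: S7→S2)
  step 8: S5  (read b: S2→S5)
  step 9: S2  (read a: S5→S2)
  step 10: S5  (read b: S2→S5)
  step 11: S2  (read a: S5→S2)
  step 12: S5  (read b: S2→S5)

The earliest repeat is at step j = 5: A is in S3, which it already visited at step i = 2.
With |Q| = 8, pigeonhole forces a state repeat no later than step 8; the substring read between the first and second visits to that state can be pumped.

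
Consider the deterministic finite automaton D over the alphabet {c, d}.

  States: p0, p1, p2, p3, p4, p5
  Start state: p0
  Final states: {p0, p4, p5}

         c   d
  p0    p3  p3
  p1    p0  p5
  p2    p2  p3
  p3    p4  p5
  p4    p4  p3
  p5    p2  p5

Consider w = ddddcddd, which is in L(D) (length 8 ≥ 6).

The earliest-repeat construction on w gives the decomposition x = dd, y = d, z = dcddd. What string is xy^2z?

xy^2z = dd·d·d·dcddd = dddddcddd.
Reading y = d takes D from p5 back to p5, so after x·y·y the machine is still in p5, and z then leads to the accepting state p5. Hence dddddcddd ∈ L(D).

dddddcddd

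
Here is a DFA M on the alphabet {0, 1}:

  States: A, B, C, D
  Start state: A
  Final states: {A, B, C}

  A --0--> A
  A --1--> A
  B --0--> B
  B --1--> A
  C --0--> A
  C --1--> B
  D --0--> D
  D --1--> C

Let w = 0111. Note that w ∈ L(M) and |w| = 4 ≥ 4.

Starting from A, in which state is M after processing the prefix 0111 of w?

State sequence: A -0-> A -1-> A -1-> A -1-> A

After reading 4 characters, M is in state A.
(This kind of state-tracing is the core of the pumping-lemma construction: with 4 states, pigeonhole forces a repeat within the first 4 steps.)

A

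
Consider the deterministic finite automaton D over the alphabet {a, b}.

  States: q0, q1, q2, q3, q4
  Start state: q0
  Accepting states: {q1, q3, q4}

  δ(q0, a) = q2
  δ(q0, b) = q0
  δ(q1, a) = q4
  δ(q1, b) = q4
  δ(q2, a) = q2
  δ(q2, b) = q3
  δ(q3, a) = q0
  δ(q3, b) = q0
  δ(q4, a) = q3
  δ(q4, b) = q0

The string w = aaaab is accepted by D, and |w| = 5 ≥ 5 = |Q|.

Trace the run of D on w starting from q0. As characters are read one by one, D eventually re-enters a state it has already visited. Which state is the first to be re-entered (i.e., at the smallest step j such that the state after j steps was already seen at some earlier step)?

q2

Run of D on w = a a a a b:
  step 0: q0  (start)
  step 1: q2  (read a: q0→q2)
  step 2: q2  (read a: q2→q2)   ← first repeat (q2 seen earlier)
  step 3: q2  (read a: q2→q2)
  step 4: q2  (read a: q2→q2)
  step 5: q3  (read b: q2→q3)

The earliest repeat is at step j = 2: D is in q2, which it already visited at step i = 1.
Since D has 5 states, any run of length ≥ 5 visits 5+1 states, so by pigeonhole some state repeats within the first 5 steps — that repeat gives the pumpable loop.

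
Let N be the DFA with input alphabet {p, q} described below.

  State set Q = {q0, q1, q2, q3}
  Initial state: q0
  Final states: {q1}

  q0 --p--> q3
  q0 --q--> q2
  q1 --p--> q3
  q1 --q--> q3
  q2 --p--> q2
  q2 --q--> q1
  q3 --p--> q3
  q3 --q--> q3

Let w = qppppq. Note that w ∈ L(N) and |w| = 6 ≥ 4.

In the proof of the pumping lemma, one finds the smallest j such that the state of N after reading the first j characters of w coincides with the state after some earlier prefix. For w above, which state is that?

Run of N on w = q p p p p q:
  step 0: q0  (start)
  step 1: q2  (read q: q0→q2)
  step 2: q2  (read p: q2→q2)   ← first repeat (q2 seen earlier)
  step 3: q2  (read p: q2→q2)
  step 4: q2  (read p: q2→q2)
  step 5: q2  (read p: q2→q2)
  step 6: q1  (read q: q2→q1)

The earliest repeat is at step j = 2: N is in q2, which it already visited at step i = 1.
Pumping length from the standard proof: p = 4 (the number of states). The repeated state found above gives |xy| = j ≤ 4 and |y| = j − i ≥ 1.

q2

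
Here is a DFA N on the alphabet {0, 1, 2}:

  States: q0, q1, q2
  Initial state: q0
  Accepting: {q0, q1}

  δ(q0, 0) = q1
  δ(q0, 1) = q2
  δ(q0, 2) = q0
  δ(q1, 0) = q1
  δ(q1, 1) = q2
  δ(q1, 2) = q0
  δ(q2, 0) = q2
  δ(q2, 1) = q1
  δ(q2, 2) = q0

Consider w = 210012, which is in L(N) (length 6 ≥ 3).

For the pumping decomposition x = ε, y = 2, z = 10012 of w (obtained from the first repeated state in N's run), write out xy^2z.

2210012

xy^2z = ε·2·2·10012 = 2210012.
Reading y = 2 takes N from q0 back to q0, so after x·y·y the machine is still in q0, and z then leads to the accepting state q0. Hence 2210012 ∈ L(N).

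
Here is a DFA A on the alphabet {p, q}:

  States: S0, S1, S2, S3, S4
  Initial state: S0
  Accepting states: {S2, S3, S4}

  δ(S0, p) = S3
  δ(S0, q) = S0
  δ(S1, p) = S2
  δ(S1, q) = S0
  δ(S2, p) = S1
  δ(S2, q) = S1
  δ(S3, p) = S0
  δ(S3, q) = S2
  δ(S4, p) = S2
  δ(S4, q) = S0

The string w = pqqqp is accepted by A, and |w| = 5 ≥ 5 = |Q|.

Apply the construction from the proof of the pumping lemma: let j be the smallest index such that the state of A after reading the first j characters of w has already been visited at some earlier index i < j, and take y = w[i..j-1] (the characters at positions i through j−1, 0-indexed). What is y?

pqqq

State sequence: S0 -p-> S3 -q-> S2 -q-> S1 -q-> S0 -p-> S3
First repeat at step 4: S0 was already visited.

So i = 0, j = 4, giving x = w[0:0] = ε, y = w[0:4] = pqqq, z = w[4:5] = p.
Check: |xy| = 4 ≤ 5 and |y| = 4 ≥ 1. Reading y takes A from S0 back to S0, so every xyⁱz is accepted.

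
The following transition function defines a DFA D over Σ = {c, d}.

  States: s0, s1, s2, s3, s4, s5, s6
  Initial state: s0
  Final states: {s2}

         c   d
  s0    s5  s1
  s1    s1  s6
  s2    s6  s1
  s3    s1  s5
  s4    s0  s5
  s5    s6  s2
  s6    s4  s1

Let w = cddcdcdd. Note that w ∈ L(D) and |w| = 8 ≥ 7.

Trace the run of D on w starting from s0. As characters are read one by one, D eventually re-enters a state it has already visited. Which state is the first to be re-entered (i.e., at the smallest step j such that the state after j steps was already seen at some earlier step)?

Run of D on w = c d d c d c d d:
  step 0: s0  (start)
  step 1: s5  (read c: s0→s5)
  step 2: s2  (read d: s5→s2)
  step 3: s1  (read d: s2→s1)
  step 4: s1  (read c: s1→s1)   ← first repeat (s1 seen earlier)
  step 5: s6  (read d: s1→s6)
  step 6: s4  (read c: s6→s4)
  step 7: s5  (read d: s4→s5)
  step 8: s2  (read d: s5→s2)

The earliest repeat is at step j = 4: D is in s1, which it already visited at step i = 3.
The DFA has 7 states, so the proof of the pumping lemma guarantees a repeated state among the first 7+1 visited; the segment between the two visits is the pumpable y.

s1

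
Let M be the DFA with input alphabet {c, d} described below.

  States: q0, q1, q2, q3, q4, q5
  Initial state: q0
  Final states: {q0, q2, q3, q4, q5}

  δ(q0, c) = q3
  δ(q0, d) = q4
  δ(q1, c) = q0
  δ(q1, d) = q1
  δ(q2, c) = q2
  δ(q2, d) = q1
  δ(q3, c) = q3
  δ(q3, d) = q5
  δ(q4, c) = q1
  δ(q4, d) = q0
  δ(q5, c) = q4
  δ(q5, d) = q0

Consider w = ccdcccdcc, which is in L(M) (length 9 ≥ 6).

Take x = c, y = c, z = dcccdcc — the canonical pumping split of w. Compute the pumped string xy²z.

xy^2z = c·c·c·dcccdcc = cccdcccdcc.
Reading y = c takes M from q3 back to q3, so after x·y·y the machine is still in q3, and z then leads to the accepting state q0. Hence cccdcccdcc ∈ L(M).

cccdcccdcc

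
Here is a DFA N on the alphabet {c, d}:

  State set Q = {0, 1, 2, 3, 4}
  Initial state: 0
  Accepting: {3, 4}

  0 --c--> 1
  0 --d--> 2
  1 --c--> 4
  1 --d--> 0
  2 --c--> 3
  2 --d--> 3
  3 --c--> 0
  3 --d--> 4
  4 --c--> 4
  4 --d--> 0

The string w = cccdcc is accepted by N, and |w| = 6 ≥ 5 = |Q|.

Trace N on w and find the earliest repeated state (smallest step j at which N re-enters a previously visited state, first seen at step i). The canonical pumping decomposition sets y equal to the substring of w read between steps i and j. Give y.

State sequence: 0 -c-> 1 -c-> 4 -c-> 4 -d-> 0 -c-> 1 -c-> 4
First repeat at step 3: 4 was already visited.

So i = 2, j = 3, giving x = w[0:2] = cc, y = w[2:3] = c, z = w[3:6] = dcc.
Check: |xy| = 3 ≤ 5 and |y| = 1 ≥ 1. Reading y takes N from 4 back to 4, so every xyⁱz is accepted.

c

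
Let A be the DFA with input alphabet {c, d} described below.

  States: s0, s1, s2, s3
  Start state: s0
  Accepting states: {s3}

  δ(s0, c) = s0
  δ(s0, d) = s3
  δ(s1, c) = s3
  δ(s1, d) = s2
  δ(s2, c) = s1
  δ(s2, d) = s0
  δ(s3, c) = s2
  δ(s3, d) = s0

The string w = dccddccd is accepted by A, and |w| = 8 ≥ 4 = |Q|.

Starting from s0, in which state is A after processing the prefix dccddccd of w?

s3

State sequence: s0 -d-> s3 -c-> s2 -c-> s1 -d-> s2 -d-> s0 -c-> s0 -c-> s0 -d-> s3

After reading 8 characters, A is in state s3.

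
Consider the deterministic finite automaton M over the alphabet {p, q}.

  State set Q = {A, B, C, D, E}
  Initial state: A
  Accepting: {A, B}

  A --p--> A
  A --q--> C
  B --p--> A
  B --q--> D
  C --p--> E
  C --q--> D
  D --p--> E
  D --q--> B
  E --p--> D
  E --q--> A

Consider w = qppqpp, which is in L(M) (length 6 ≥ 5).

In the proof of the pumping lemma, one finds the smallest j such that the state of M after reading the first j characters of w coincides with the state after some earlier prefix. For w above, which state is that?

Run of M on w = q p p q p p:
  step 0: A  (start)
  step 1: C  (read q: A→C)
  step 2: E  (read p: C→E)
  step 3: D  (read p: E→D)
  step 4: B  (read q: D→B)
  step 5: A  (read p: B→A)   ← first repeat (A seen earlier)
  step 6: A  (read p: A→A)

The earliest repeat is at step j = 5: M is in A, which it already visited at step i = 0.
The DFA has 5 states, so the proof of the pumping lemma guarantees a repeated state among the first 5+1 visited; the segment between the two visits is the pumpable y.

A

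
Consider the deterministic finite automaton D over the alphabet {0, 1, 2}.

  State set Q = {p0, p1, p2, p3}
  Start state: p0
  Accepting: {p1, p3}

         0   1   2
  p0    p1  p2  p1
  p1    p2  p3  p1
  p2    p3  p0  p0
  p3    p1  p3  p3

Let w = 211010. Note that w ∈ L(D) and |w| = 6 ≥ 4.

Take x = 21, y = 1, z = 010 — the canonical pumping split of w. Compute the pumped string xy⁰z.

xy⁰z = xz = 21·010 = 21010.
Reading y = 1 takes D from p3 back to p3, so after x the machine is still in p3, and z then leads to the accepting state p1. Hence 21010 ∈ L(D).

21010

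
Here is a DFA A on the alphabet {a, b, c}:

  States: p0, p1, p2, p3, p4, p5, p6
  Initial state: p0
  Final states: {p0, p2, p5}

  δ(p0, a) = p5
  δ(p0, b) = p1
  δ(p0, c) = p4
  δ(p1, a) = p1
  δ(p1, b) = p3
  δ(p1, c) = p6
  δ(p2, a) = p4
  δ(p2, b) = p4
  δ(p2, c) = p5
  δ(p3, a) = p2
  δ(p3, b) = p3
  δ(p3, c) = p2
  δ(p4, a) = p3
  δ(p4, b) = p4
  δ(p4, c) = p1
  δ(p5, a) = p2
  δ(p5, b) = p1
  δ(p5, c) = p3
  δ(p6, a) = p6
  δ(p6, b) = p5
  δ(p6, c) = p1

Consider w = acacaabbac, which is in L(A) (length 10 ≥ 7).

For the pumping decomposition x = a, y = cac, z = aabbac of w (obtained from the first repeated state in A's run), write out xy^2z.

xy^2z = a·cac·cac·aabbac = acaccacaabbac.
Reading y = cac takes A from p5 back to p5, so after x·y·y the machine is still in p5, and z then leads to the accepting state p2. Hence acaccacaabbac ∈ L(A).

acaccacaabbac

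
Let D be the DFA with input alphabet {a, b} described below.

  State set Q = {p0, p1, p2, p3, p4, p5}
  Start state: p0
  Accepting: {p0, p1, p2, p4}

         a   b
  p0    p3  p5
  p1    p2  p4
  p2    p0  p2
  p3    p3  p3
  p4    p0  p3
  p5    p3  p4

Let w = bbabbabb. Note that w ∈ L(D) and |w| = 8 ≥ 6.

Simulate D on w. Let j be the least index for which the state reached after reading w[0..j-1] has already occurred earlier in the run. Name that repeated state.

p0

State sequence: p0 -b-> p5 -b-> p4 -a-> p0 -b-> p5 -b-> p4 -a-> p0 -b-> p5 -b-> p4
First repeat at step 3: p0 was already visited.

The earliest repeat is at step j = 3: D is in p0, which it already visited at step i = 0.
The DFA has 6 states, so the proof of the pumping lemma guarantees a repeated state among the first 6+1 visited; the segment between the two visits is the pumpable y.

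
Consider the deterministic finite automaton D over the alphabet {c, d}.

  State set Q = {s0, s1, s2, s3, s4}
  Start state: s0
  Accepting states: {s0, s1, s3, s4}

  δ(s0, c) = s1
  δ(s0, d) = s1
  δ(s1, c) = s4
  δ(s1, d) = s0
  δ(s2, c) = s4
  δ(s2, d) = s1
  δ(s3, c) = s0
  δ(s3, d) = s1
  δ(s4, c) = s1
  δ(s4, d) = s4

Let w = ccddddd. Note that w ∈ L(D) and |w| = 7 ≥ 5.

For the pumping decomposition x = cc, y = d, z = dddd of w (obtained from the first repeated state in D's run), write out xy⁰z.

xy⁰z = xz = cc·dddd = ccdddd.
Reading y = d takes D from s4 back to s4, so after x the machine is still in s4, and z then leads to the accepting state s4. Hence ccdddd ∈ L(D).

ccdddd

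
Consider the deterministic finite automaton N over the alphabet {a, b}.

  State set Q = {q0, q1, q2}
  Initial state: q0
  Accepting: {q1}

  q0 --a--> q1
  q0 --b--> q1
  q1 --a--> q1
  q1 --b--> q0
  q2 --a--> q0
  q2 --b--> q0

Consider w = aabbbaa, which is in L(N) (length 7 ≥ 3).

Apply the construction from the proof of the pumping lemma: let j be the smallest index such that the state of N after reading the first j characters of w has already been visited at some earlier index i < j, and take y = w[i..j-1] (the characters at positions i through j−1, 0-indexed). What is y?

State sequence: q0 -a-> q1 -a-> q1 -b-> q0 -b-> q1 -b-> q0 -a-> q1 -a-> q1
First repeat at step 2: q1 was already visited.

So i = 1, j = 2, giving x = w[0:1] = a, y = w[1:2] = a, z = w[2:7] = bbbaa.
Check: |xy| = 2 ≤ 3 and |y| = 1 ≥ 1. Reading y takes N from q1 back to q1, so every xyⁱz is accepted.
With |Q| = 3, pigeonhole forces a state repeat no later than step 3; the substring read between the first and second visits to that state can be pumped.

a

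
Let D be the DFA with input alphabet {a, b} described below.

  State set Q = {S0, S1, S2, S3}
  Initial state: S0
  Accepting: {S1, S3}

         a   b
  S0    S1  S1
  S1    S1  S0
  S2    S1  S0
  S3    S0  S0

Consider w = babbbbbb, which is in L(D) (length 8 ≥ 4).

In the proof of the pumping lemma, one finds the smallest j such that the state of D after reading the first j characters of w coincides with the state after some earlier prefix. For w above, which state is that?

State sequence: S0 -b-> S1 -a-> S1 -b-> S0 -b-> S1 -b-> S0 -b-> S1 -b-> S0 -b-> S1
First repeat at step 2: S1 was already visited.

The earliest repeat is at step j = 2: D is in S1, which it already visited at step i = 1.

S1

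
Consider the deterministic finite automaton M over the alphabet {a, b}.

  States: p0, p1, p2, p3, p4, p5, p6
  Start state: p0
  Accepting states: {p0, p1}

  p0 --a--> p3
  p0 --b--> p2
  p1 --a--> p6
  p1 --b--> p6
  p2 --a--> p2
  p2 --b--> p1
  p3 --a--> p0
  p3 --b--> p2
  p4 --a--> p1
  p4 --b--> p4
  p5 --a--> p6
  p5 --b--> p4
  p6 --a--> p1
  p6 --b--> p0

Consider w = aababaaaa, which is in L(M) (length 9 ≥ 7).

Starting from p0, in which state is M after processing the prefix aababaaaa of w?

Run of M on the first 9 characters of w = a a b a b a a a a:
  step 0: p0  (start)
  step 1: p3  (read a: p0→p3)
  step 2: p0  (read a: p3→p0)
  step 3: p2  (read b: p0→p2)
  step 4: p2  (read a: p2→p2)
  step 5: p1  (read b: p2→p1)
  step 6: p6  (read a: p1→p6)
  step 7: p1  (read a: p6→p1)
  step 8: p6  (read a: p1→p6)
  step 9: p1  (read a: p6→p1)

After reading 9 characters, M is in state p1.

p1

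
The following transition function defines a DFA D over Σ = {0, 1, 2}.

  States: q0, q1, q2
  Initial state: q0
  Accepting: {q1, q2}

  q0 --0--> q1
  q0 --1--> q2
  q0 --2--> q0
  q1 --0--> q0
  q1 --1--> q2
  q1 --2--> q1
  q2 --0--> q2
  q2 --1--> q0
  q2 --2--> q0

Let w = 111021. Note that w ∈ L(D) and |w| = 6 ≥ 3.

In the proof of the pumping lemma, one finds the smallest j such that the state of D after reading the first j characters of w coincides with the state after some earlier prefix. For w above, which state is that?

q0

Run of D on w = 1 1 1 0 2 1:
  step 0: q0  (start)
  step 1: q2  (read 1: q0→q2)
  step 2: q0  (read 1: q2→q0)   ← first repeat (q0 seen earlier)
  step 3: q2  (read 1: q0→q2)
  step 4: q2  (read 0: q2→q2)
  step 5: q0  (read 2: q2→q0)
  step 6: q2  (read 1: q0→q2)

The earliest repeat is at step j = 2: D is in q0, which it already visited at step i = 0.
Since D has 3 states, any run of length ≥ 3 visits 3+1 states, so by pigeonhole some state repeats within the first 3 steps — that repeat gives the pumpable loop.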